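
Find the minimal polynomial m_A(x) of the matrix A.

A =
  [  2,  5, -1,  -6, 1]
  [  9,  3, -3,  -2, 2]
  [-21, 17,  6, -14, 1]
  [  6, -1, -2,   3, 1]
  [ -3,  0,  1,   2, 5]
x^3 - 9*x^2 + 15*x + 25

The characteristic polynomial is χ_A(x) = (x - 5)^4*(x + 1), so the eigenvalues are known. The minimal polynomial is
  m_A(x) = Π_λ (x − λ)^{k_λ}
where k_λ is the size of the *largest* Jordan block for λ (equivalently, the smallest k with (A − λI)^k v = 0 for every generalised eigenvector v of λ).

  λ = -1: largest Jordan block has size 1, contributing (x + 1)
  λ = 5: largest Jordan block has size 2, contributing (x − 5)^2

So m_A(x) = (x - 5)^2*(x + 1) = x^3 - 9*x^2 + 15*x + 25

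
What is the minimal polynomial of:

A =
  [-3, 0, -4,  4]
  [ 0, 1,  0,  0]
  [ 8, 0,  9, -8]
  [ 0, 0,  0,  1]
x^2 - 6*x + 5

The characteristic polynomial is χ_A(x) = (x - 5)*(x - 1)^3, so the eigenvalues are known. The minimal polynomial is
  m_A(x) = Π_λ (x − λ)^{k_λ}
where k_λ is the size of the *largest* Jordan block for λ (equivalently, the smallest k with (A − λI)^k v = 0 for every generalised eigenvector v of λ).

  λ = 1: largest Jordan block has size 1, contributing (x − 1)
  λ = 5: largest Jordan block has size 1, contributing (x − 5)

So m_A(x) = (x - 5)*(x - 1) = x^2 - 6*x + 5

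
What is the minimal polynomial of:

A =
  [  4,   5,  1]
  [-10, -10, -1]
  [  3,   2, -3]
x^3 + 9*x^2 + 27*x + 27

The characteristic polynomial is χ_A(x) = (x + 3)^3, so the eigenvalues are known. The minimal polynomial is
  m_A(x) = Π_λ (x − λ)^{k_λ}
where k_λ is the size of the *largest* Jordan block for λ (equivalently, the smallest k with (A − λI)^k v = 0 for every generalised eigenvector v of λ).

  λ = -3: largest Jordan block has size 3, contributing (x + 3)^3

So m_A(x) = (x + 3)^3 = x^3 + 9*x^2 + 27*x + 27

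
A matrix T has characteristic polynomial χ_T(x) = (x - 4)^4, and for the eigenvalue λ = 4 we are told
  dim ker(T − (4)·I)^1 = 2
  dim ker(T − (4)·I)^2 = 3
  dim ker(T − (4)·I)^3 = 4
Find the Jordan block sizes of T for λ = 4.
Block sizes for λ = 4: [3, 1]

From the dimensions of kernels of powers, the number of Jordan blocks of size at least j is d_j − d_{j−1} where d_j = dim ker(N^j) (with d_0 = 0). Computing the differences gives [2, 1, 1].
The number of blocks of size exactly k is (#blocks of size ≥ k) − (#blocks of size ≥ k + 1), so the partition is: 1 block(s) of size 1, 1 block(s) of size 3.
In nonincreasing order the block sizes are [3, 1].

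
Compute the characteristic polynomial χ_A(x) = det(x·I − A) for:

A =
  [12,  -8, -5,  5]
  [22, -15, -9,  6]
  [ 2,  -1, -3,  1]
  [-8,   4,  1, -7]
x^4 + 13*x^3 + 63*x^2 + 135*x + 108

Expanding det(x·I − A) (e.g. by cofactor expansion or by noting that A is similar to its Jordan form J, which has the same characteristic polynomial as A) gives
  χ_A(x) = x^4 + 13*x^3 + 63*x^2 + 135*x + 108
which factors as (x + 3)^3*(x + 4). The eigenvalues (with algebraic multiplicities) are λ = -4 with multiplicity 1, λ = -3 with multiplicity 3.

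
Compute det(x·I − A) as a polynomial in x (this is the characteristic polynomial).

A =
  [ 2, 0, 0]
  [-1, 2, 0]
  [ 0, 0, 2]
x^3 - 6*x^2 + 12*x - 8

Expanding det(x·I − A) (e.g. by cofactor expansion or by noting that A is similar to its Jordan form J, which has the same characteristic polynomial as A) gives
  χ_A(x) = x^3 - 6*x^2 + 12*x - 8
which factors as (x - 2)^3. The eigenvalues (with algebraic multiplicities) are λ = 2 with multiplicity 3.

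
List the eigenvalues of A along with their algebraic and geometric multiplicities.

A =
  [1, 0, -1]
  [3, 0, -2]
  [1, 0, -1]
λ = 0: alg = 3, geom = 1

Step 1 — factor the characteristic polynomial to read off the algebraic multiplicities:
  χ_A(x) = x^3

Step 2 — compute geometric multiplicities via the rank-nullity identity g(λ) = n − rank(A − λI):
  rank(A − (0)·I) = 2, so dim ker(A − (0)·I) = n − 2 = 1

Summary:
  λ = 0: algebraic multiplicity = 3, geometric multiplicity = 1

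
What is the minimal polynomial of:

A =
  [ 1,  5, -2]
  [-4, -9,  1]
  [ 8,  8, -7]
x^3 + 15*x^2 + 75*x + 125

The characteristic polynomial is χ_A(x) = (x + 5)^3, so the eigenvalues are known. The minimal polynomial is
  m_A(x) = Π_λ (x − λ)^{k_λ}
where k_λ is the size of the *largest* Jordan block for λ (equivalently, the smallest k with (A − λI)^k v = 0 for every generalised eigenvector v of λ).

  λ = -5: largest Jordan block has size 3, contributing (x + 5)^3

So m_A(x) = (x + 5)^3 = x^3 + 15*x^2 + 75*x + 125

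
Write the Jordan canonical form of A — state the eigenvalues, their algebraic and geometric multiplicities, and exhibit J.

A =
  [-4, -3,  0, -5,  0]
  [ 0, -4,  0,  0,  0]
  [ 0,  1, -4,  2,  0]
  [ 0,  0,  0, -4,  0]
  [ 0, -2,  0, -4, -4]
J_2(-4) ⊕ J_2(-4) ⊕ J_1(-4)

The characteristic polynomial is
  det(x·I − A) = x^5 + 20*x^4 + 160*x^3 + 640*x^2 + 1280*x + 1024 = (x + 4)^5

Eigenvalues and multiplicities (the geometric multiplicity of λ is n − rank(A − λI), which equals the number of Jordan blocks for λ):
  λ = -4: algebraic multiplicity = 5, geometric multiplicity = 3

Determining the block sizes for each eigenvalue:
  λ = -4: with am = 5 and gm = 3, the partition is not yet determined (e.g. several partitions of 5 into 3 parts exist). Let N = A − (-4)·I. Computing rank(N^1) = 2, rank(N^2) = 0; the number of blocks of size ≥ j is rank(N^{j−1}) − rank(N^j), giving [3, 2]. So we have 2 block(s) of size 2, 1 block(s) of size 1 → block sizes [2, 2, 1]

Assembling the blocks gives a Jordan form
J =
  [-4,  1,  0,  0,  0]
  [ 0, -4,  0,  0,  0]
  [ 0,  0, -4,  1,  0]
  [ 0,  0,  0, -4,  0]
  [ 0,  0,  0,  0, -4]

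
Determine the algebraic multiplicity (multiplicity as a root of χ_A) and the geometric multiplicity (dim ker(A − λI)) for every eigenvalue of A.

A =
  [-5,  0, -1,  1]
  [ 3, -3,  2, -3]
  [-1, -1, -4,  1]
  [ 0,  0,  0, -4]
λ = -4: alg = 4, geom = 2

Step 1 — factor the characteristic polynomial to read off the algebraic multiplicities:
  χ_A(x) = (x + 4)^4

Step 2 — compute geometric multiplicities via the rank-nullity identity g(λ) = n − rank(A − λI):
  rank(A − (-4)·I) = 2, so dim ker(A − (-4)·I) = n − 2 = 2

Summary:
  λ = -4: algebraic multiplicity = 4, geometric multiplicity = 2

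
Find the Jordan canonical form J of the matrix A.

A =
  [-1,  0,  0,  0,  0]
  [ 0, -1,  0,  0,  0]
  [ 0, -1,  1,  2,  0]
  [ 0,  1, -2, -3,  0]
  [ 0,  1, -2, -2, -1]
J_2(-1) ⊕ J_1(-1) ⊕ J_1(-1) ⊕ J_1(-1)

The characteristic polynomial is
  det(x·I − A) = x^5 + 5*x^4 + 10*x^3 + 10*x^2 + 5*x + 1 = (x + 1)^5

Eigenvalues and multiplicities (the geometric multiplicity of λ is n − rank(A − λI), which equals the number of Jordan blocks for λ):
  λ = -1: algebraic multiplicity = 5, geometric multiplicity = 4

Determining the block sizes for each eigenvalue:
  λ = -1: 4 blocks summing to 5 forces exactly one block of size 2 and the rest size 1 → block sizes [2, 1, 1, 1]

Assembling the blocks gives a Jordan form
J =
  [-1,  1,  0,  0,  0]
  [ 0, -1,  0,  0,  0]
  [ 0,  0, -1,  0,  0]
  [ 0,  0,  0, -1,  0]
  [ 0,  0,  0,  0, -1]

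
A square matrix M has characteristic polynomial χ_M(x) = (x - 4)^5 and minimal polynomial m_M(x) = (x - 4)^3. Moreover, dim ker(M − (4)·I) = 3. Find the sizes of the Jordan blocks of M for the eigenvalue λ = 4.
Block sizes for λ = 4: [3, 1, 1]

Step 1 — from the characteristic polynomial, algebraic multiplicity of λ = 4 is 5. From dim ker(M − (4)·I) = 3, there are exactly 3 Jordan blocks for λ = 4.
Step 2 — from the minimal polynomial, the factor (x − 4)^3 tells us the largest block for λ = 4 has size 3.
Step 3 — with total size 5, 3 blocks, and largest block 3, the block sizes (in nonincreasing order) are [3, 1, 1].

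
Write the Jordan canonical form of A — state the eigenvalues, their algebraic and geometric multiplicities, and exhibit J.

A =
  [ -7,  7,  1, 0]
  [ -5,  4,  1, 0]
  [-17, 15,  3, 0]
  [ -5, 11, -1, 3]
J_3(0) ⊕ J_1(3)

The characteristic polynomial is
  det(x·I − A) = x^4 - 3*x^3 = x^3*(x - 3)

Eigenvalues and multiplicities (the geometric multiplicity of λ is n − rank(A − λI), which equals the number of Jordan blocks for λ):
  λ = 0: algebraic multiplicity = 3, geometric multiplicity = 1
  λ = 3: algebraic multiplicity = 1, geometric multiplicity = 1

Determining the block sizes for each eigenvalue:
  λ = 0: one block (gm = 1), so the single block has size am = 3 → block sizes [3]
  λ = 3: one block (gm = 1), so the single block has size am = 1 → block sizes [1]

Assembling the blocks gives a Jordan form
J =
  [0, 1, 0, 0]
  [0, 0, 1, 0]
  [0, 0, 0, 0]
  [0, 0, 0, 3]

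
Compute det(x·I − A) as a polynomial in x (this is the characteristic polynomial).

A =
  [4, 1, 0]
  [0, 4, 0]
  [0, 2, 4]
x^3 - 12*x^2 + 48*x - 64

Expanding det(x·I − A) (e.g. by cofactor expansion or by noting that A is similar to its Jordan form J, which has the same characteristic polynomial as A) gives
  χ_A(x) = x^3 - 12*x^2 + 48*x - 64
which factors as (x - 4)^3. The eigenvalues (with algebraic multiplicities) are λ = 4 with multiplicity 3.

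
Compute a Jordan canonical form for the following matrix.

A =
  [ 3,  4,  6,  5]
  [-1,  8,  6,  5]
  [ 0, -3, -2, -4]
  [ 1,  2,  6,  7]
J_3(4) ⊕ J_1(4)

The characteristic polynomial is
  det(x·I − A) = x^4 - 16*x^3 + 96*x^2 - 256*x + 256 = (x - 4)^4

Eigenvalues and multiplicities (the geometric multiplicity of λ is n − rank(A − λI), which equals the number of Jordan blocks for λ):
  λ = 4: algebraic multiplicity = 4, geometric multiplicity = 2

Determining the block sizes for each eigenvalue:
  λ = 4: with am = 4 and gm = 2, the partition is not yet determined (e.g. several partitions of 4 into 2 parts exist). Let N = A − (4)·I. Computing rank(N^1) = 2, rank(N^2) = 1, rank(N^3) = 0; the number of blocks of size ≥ j is rank(N^{j−1}) − rank(N^j), giving [2, 1, 1]. So we have 1 block(s) of size 3, 1 block(s) of size 1 → block sizes [3, 1]

Assembling the blocks gives a Jordan form
J =
  [4, 1, 0, 0]
  [0, 4, 1, 0]
  [0, 0, 4, 0]
  [0, 0, 0, 4]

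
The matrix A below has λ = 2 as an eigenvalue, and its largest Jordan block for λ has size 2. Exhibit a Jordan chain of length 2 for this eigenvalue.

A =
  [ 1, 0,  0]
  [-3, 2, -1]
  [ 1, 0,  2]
A Jordan chain for λ = 2 of length 2:
v_1 = (0, -1, 0)ᵀ
v_2 = (0, 0, 1)ᵀ

Let N = A − (2)·I. We want v_2 with N^2 v_2 = 0 but N^1 v_2 ≠ 0; then v_{j-1} := N · v_j for j = 2, …, 2.

Pick v_2 = (0, 0, 1)ᵀ.
Then v_1 = N · v_2 = (0, -1, 0)ᵀ.

Sanity check: (A − (2)·I) v_1 = (0, 0, 0)ᵀ = 0. ✓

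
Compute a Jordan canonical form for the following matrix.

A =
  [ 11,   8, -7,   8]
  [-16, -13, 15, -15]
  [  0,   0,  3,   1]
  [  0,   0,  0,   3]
J_1(-5) ⊕ J_3(3)

The characteristic polynomial is
  det(x·I − A) = x^4 - 4*x^3 - 18*x^2 + 108*x - 135 = (x - 3)^3*(x + 5)

Eigenvalues and multiplicities (the geometric multiplicity of λ is n − rank(A − λI), which equals the number of Jordan blocks for λ):
  λ = -5: algebraic multiplicity = 1, geometric multiplicity = 1
  λ = 3: algebraic multiplicity = 3, geometric multiplicity = 1

Determining the block sizes for each eigenvalue:
  λ = -5: one block (gm = 1), so the single block has size am = 1 → block sizes [1]
  λ = 3: one block (gm = 1), so the single block has size am = 3 → block sizes [3]

Assembling the blocks gives a Jordan form
J =
  [-5, 0, 0, 0]
  [ 0, 3, 1, 0]
  [ 0, 0, 3, 1]
  [ 0, 0, 0, 3]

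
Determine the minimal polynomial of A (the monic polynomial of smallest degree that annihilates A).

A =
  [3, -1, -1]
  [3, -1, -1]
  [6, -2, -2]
x^2

The characteristic polynomial is χ_A(x) = x^3, so the eigenvalues are known. The minimal polynomial is
  m_A(x) = Π_λ (x − λ)^{k_λ}
where k_λ is the size of the *largest* Jordan block for λ (equivalently, the smallest k with (A − λI)^k v = 0 for every generalised eigenvector v of λ).

  λ = 0: largest Jordan block has size 2, contributing (x − 0)^2

So m_A(x) = x^2 = x^2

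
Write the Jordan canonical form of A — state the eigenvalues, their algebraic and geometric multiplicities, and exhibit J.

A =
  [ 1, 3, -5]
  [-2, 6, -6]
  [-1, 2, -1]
J_3(2)

The characteristic polynomial is
  det(x·I − A) = x^3 - 6*x^2 + 12*x - 8 = (x - 2)^3

Eigenvalues and multiplicities (the geometric multiplicity of λ is n − rank(A − λI), which equals the number of Jordan blocks for λ):
  λ = 2: algebraic multiplicity = 3, geometric multiplicity = 1

Determining the block sizes for each eigenvalue:
  λ = 2: one block (gm = 1), so the single block has size am = 3 → block sizes [3]

Assembling the blocks gives a Jordan form
J =
  [2, 1, 0]
  [0, 2, 1]
  [0, 0, 2]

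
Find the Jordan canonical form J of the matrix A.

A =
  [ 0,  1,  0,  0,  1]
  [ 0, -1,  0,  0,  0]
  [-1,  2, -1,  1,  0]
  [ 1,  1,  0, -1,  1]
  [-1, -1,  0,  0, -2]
J_2(-1) ⊕ J_2(-1) ⊕ J_1(-1)

The characteristic polynomial is
  det(x·I − A) = x^5 + 5*x^4 + 10*x^3 + 10*x^2 + 5*x + 1 = (x + 1)^5

Eigenvalues and multiplicities (the geometric multiplicity of λ is n − rank(A − λI), which equals the number of Jordan blocks for λ):
  λ = -1: algebraic multiplicity = 5, geometric multiplicity = 3

Determining the block sizes for each eigenvalue:
  λ = -1: with am = 5 and gm = 3, the partition is not yet determined (e.g. several partitions of 5 into 3 parts exist). Let N = A − (-1)·I. Computing rank(N^1) = 2, rank(N^2) = 0; the number of blocks of size ≥ j is rank(N^{j−1}) − rank(N^j), giving [3, 2]. So we have 2 block(s) of size 2, 1 block(s) of size 1 → block sizes [2, 2, 1]

Assembling the blocks gives a Jordan form
J =
  [-1,  1,  0,  0,  0]
  [ 0, -1,  0,  0,  0]
  [ 0,  0, -1,  1,  0]
  [ 0,  0,  0, -1,  0]
  [ 0,  0,  0,  0, -1]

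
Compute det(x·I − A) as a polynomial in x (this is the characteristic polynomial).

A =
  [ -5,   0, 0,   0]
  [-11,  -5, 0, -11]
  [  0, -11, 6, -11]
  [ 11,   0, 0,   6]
x^4 - 2*x^3 - 59*x^2 + 60*x + 900

Expanding det(x·I − A) (e.g. by cofactor expansion or by noting that A is similar to its Jordan form J, which has the same characteristic polynomial as A) gives
  χ_A(x) = x^4 - 2*x^3 - 59*x^2 + 60*x + 900
which factors as (x - 6)^2*(x + 5)^2. The eigenvalues (with algebraic multiplicities) are λ = -5 with multiplicity 2, λ = 6 with multiplicity 2.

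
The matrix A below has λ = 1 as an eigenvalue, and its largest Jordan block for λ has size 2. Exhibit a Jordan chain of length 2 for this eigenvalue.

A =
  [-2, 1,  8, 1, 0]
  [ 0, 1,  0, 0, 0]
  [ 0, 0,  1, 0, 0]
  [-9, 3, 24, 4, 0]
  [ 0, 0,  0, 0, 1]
A Jordan chain for λ = 1 of length 2:
v_1 = (-3, 0, 0, -9, 0)ᵀ
v_2 = (1, 0, 0, 0, 0)ᵀ

Let N = A − (1)·I. We want v_2 with N^2 v_2 = 0 but N^1 v_2 ≠ 0; then v_{j-1} := N · v_j for j = 2, …, 2.

Pick v_2 = (1, 0, 0, 0, 0)ᵀ.
Then v_1 = N · v_2 = (-3, 0, 0, -9, 0)ᵀ.

Sanity check: (A − (1)·I) v_1 = (0, 0, 0, 0, 0)ᵀ = 0. ✓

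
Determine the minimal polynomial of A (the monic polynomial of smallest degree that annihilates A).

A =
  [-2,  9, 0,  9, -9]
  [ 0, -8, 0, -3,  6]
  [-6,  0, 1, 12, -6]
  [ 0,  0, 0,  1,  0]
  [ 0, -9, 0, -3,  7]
x^2 + x - 2

The characteristic polynomial is χ_A(x) = (x - 1)^3*(x + 2)^2, so the eigenvalues are known. The minimal polynomial is
  m_A(x) = Π_λ (x − λ)^{k_λ}
where k_λ is the size of the *largest* Jordan block for λ (equivalently, the smallest k with (A − λI)^k v = 0 for every generalised eigenvector v of λ).

  λ = -2: largest Jordan block has size 1, contributing (x + 2)
  λ = 1: largest Jordan block has size 1, contributing (x − 1)

So m_A(x) = (x - 1)*(x + 2) = x^2 + x - 2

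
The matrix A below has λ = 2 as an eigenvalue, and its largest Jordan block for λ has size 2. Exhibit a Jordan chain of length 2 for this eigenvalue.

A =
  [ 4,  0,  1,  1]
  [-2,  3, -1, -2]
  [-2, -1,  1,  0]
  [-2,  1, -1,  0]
A Jordan chain for λ = 2 of length 2:
v_1 = (2, -2, -2, -2)ᵀ
v_2 = (1, 0, 0, 0)ᵀ

Let N = A − (2)·I. We want v_2 with N^2 v_2 = 0 but N^1 v_2 ≠ 0; then v_{j-1} := N · v_j for j = 2, …, 2.

Pick v_2 = (1, 0, 0, 0)ᵀ.
Then v_1 = N · v_2 = (2, -2, -2, -2)ᵀ.

Sanity check: (A − (2)·I) v_1 = (0, 0, 0, 0)ᵀ = 0. ✓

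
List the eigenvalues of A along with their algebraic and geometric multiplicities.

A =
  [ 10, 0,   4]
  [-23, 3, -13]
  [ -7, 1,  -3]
λ = 2: alg = 1, geom = 1; λ = 4: alg = 2, geom = 1

Step 1 — factor the characteristic polynomial to read off the algebraic multiplicities:
  χ_A(x) = (x - 4)^2*(x - 2)

Step 2 — compute geometric multiplicities via the rank-nullity identity g(λ) = n − rank(A − λI):
  rank(A − (2)·I) = 2, so dim ker(A − (2)·I) = n − 2 = 1
  rank(A − (4)·I) = 2, so dim ker(A − (4)·I) = n − 2 = 1

Summary:
  λ = 2: algebraic multiplicity = 1, geometric multiplicity = 1
  λ = 4: algebraic multiplicity = 2, geometric multiplicity = 1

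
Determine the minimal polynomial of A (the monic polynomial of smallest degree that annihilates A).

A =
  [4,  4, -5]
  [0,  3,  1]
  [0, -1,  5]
x^3 - 12*x^2 + 48*x - 64

The characteristic polynomial is χ_A(x) = (x - 4)^3, so the eigenvalues are known. The minimal polynomial is
  m_A(x) = Π_λ (x − λ)^{k_λ}
where k_λ is the size of the *largest* Jordan block for λ (equivalently, the smallest k with (A − λI)^k v = 0 for every generalised eigenvector v of λ).

  λ = 4: largest Jordan block has size 3, contributing (x − 4)^3

So m_A(x) = (x - 4)^3 = x^3 - 12*x^2 + 48*x - 64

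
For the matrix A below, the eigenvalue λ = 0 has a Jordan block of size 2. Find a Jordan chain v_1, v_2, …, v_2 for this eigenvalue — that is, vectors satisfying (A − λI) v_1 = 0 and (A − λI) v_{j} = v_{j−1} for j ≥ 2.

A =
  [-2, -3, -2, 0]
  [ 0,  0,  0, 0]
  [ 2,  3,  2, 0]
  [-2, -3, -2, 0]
A Jordan chain for λ = 0 of length 2:
v_1 = (-2, 0, 2, -2)ᵀ
v_2 = (1, 0, 0, 0)ᵀ

Let N = A − (0)·I. We want v_2 with N^2 v_2 = 0 but N^1 v_2 ≠ 0; then v_{j-1} := N · v_j for j = 2, …, 2.

Pick v_2 = (1, 0, 0, 0)ᵀ.
Then v_1 = N · v_2 = (-2, 0, 2, -2)ᵀ.

Sanity check: (A − (0)·I) v_1 = (0, 0, 0, 0)ᵀ = 0. ✓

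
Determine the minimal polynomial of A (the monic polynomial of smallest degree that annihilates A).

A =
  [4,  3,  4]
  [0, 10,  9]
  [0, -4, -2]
x^3 - 12*x^2 + 48*x - 64

The characteristic polynomial is χ_A(x) = (x - 4)^3, so the eigenvalues are known. The minimal polynomial is
  m_A(x) = Π_λ (x − λ)^{k_λ}
where k_λ is the size of the *largest* Jordan block for λ (equivalently, the smallest k with (A − λI)^k v = 0 for every generalised eigenvector v of λ).

  λ = 4: largest Jordan block has size 3, contributing (x − 4)^3

So m_A(x) = (x - 4)^3 = x^3 - 12*x^2 + 48*x - 64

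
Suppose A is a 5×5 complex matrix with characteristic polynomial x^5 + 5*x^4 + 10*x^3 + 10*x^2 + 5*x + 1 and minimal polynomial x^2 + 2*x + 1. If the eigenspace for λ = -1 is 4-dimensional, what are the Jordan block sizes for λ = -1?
Block sizes for λ = -1: [2, 1, 1, 1]

Step 1 — from the characteristic polynomial, algebraic multiplicity of λ = -1 is 5. From dim ker(A − (-1)·I) = 4, there are exactly 4 Jordan blocks for λ = -1.
Step 2 — from the minimal polynomial, the factor (x + 1)^2 tells us the largest block for λ = -1 has size 2.
Step 3 — with total size 5, 4 blocks, and largest block 2, the block sizes (in nonincreasing order) are [2, 1, 1, 1].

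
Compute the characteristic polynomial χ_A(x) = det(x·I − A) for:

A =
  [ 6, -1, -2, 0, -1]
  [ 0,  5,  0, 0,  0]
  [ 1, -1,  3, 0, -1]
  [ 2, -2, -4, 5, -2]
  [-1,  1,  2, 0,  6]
x^5 - 25*x^4 + 250*x^3 - 1250*x^2 + 3125*x - 3125

Expanding det(x·I − A) (e.g. by cofactor expansion or by noting that A is similar to its Jordan form J, which has the same characteristic polynomial as A) gives
  χ_A(x) = x^5 - 25*x^4 + 250*x^3 - 1250*x^2 + 3125*x - 3125
which factors as (x - 5)^5. The eigenvalues (with algebraic multiplicities) are λ = 5 with multiplicity 5.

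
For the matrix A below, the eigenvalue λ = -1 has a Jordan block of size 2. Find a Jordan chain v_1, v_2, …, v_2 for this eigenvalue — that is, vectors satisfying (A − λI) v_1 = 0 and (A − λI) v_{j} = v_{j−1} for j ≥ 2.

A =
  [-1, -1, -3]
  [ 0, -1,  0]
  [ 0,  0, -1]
A Jordan chain for λ = -1 of length 2:
v_1 = (-1, 0, 0)ᵀ
v_2 = (0, 1, 0)ᵀ

Let N = A − (-1)·I. We want v_2 with N^2 v_2 = 0 but N^1 v_2 ≠ 0; then v_{j-1} := N · v_j for j = 2, …, 2.

Pick v_2 = (0, 1, 0)ᵀ.
Then v_1 = N · v_2 = (-1, 0, 0)ᵀ.

Sanity check: (A − (-1)·I) v_1 = (0, 0, 0)ᵀ = 0. ✓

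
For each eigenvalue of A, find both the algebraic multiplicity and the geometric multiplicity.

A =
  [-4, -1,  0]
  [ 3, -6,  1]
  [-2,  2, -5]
λ = -5: alg = 3, geom = 1

Step 1 — factor the characteristic polynomial to read off the algebraic multiplicities:
  χ_A(x) = (x + 5)^3

Step 2 — compute geometric multiplicities via the rank-nullity identity g(λ) = n − rank(A − λI):
  rank(A − (-5)·I) = 2, so dim ker(A − (-5)·I) = n − 2 = 1

Summary:
  λ = -5: algebraic multiplicity = 3, geometric multiplicity = 1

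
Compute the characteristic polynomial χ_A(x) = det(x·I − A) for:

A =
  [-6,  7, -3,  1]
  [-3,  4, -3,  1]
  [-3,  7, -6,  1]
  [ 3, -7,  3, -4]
x^4 + 12*x^3 + 54*x^2 + 108*x + 81

Expanding det(x·I − A) (e.g. by cofactor expansion or by noting that A is similar to its Jordan form J, which has the same characteristic polynomial as A) gives
  χ_A(x) = x^4 + 12*x^3 + 54*x^2 + 108*x + 81
which factors as (x + 3)^4. The eigenvalues (with algebraic multiplicities) are λ = -3 with multiplicity 4.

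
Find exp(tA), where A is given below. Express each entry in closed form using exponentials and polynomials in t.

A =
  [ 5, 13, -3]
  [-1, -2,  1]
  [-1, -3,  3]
e^{tA} =
  [-t^2*exp(2*t)/2 + 3*t*exp(2*t) + exp(2*t), -2*t^2*exp(2*t) + 13*t*exp(2*t), t^2*exp(2*t)/2 - 3*t*exp(2*t)]
  [-t*exp(2*t), -4*t*exp(2*t) + exp(2*t), t*exp(2*t)]
  [-t^2*exp(2*t)/2 - t*exp(2*t), -2*t^2*exp(2*t) - 3*t*exp(2*t), t^2*exp(2*t)/2 + t*exp(2*t) + exp(2*t)]

Strategy: write A = P · J · P⁻¹ where J is a Jordan canonical form, so e^{tA} = P · e^{tJ} · P⁻¹, and e^{tJ} can be computed block-by-block.

A has Jordan form
J =
  [2, 1, 0]
  [0, 2, 1]
  [0, 0, 2]
(up to reordering of blocks).

Per-block formulas:
  For a 3×3 Jordan block J_3(2): exp(t · J_3(2)) = e^(2t)·(I + t·N + (t^2/2)·N^2), where N is the 3×3 nilpotent shift.

After assembling e^{tJ} and conjugating by P, we get:

e^{tA} =
  [-t^2*exp(2*t)/2 + 3*t*exp(2*t) + exp(2*t), -2*t^2*exp(2*t) + 13*t*exp(2*t), t^2*exp(2*t)/2 - 3*t*exp(2*t)]
  [-t*exp(2*t), -4*t*exp(2*t) + exp(2*t), t*exp(2*t)]
  [-t^2*exp(2*t)/2 - t*exp(2*t), -2*t^2*exp(2*t) - 3*t*exp(2*t), t^2*exp(2*t)/2 + t*exp(2*t) + exp(2*t)]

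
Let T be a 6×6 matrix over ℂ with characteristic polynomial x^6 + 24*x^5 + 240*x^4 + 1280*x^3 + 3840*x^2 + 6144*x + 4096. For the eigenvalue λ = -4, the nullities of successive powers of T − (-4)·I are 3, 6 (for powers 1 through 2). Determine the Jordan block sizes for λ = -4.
Block sizes for λ = -4: [2, 2, 2]

From the dimensions of kernels of powers, the number of Jordan blocks of size at least j is d_j − d_{j−1} where d_j = dim ker(N^j) (with d_0 = 0). Computing the differences gives [3, 3].
The number of blocks of size exactly k is (#blocks of size ≥ k) − (#blocks of size ≥ k + 1), so the partition is: 3 block(s) of size 2.
In nonincreasing order the block sizes are [2, 2, 2].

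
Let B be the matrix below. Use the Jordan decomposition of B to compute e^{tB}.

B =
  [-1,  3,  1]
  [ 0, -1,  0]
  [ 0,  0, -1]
e^{tB} =
  [exp(-t), 3*t*exp(-t), t*exp(-t)]
  [0, exp(-t), 0]
  [0, 0, exp(-t)]

Strategy: write B = P · J · P⁻¹ where J is a Jordan canonical form, so e^{tB} = P · e^{tJ} · P⁻¹, and e^{tJ} can be computed block-by-block.

B has Jordan form
J =
  [-1,  1,  0]
  [ 0, -1,  0]
  [ 0,  0, -1]
(up to reordering of blocks).

Per-block formulas:
  For a 1×1 block at λ = -1: exp(t · [-1]) = [e^(-1t)].
  For a 2×2 Jordan block J_2(-1): exp(t · J_2(-1)) = e^(-1t)·(I + t·N), where N is the 2×2 nilpotent shift.

After assembling e^{tJ} and conjugating by P, we get:

e^{tB} =
  [exp(-t), 3*t*exp(-t), t*exp(-t)]
  [0, exp(-t), 0]
  [0, 0, exp(-t)]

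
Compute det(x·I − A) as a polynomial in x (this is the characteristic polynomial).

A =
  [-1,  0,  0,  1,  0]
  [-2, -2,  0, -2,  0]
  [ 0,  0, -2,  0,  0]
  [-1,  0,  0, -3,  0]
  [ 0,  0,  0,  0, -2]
x^5 + 10*x^4 + 40*x^3 + 80*x^2 + 80*x + 32

Expanding det(x·I − A) (e.g. by cofactor expansion or by noting that A is similar to its Jordan form J, which has the same characteristic polynomial as A) gives
  χ_A(x) = x^5 + 10*x^4 + 40*x^3 + 80*x^2 + 80*x + 32
which factors as (x + 2)^5. The eigenvalues (with algebraic multiplicities) are λ = -2 with multiplicity 5.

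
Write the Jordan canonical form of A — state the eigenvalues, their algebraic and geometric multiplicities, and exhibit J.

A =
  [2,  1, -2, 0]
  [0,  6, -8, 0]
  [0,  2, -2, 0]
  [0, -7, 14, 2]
J_2(2) ⊕ J_1(2) ⊕ J_1(2)

The characteristic polynomial is
  det(x·I − A) = x^4 - 8*x^3 + 24*x^2 - 32*x + 16 = (x - 2)^4

Eigenvalues and multiplicities (the geometric multiplicity of λ is n − rank(A − λI), which equals the number of Jordan blocks for λ):
  λ = 2: algebraic multiplicity = 4, geometric multiplicity = 3

Determining the block sizes for each eigenvalue:
  λ = 2: 3 blocks summing to 4 forces exactly one block of size 2 and the rest size 1 → block sizes [2, 1, 1]

Assembling the blocks gives a Jordan form
J =
  [2, 1, 0, 0]
  [0, 2, 0, 0]
  [0, 0, 2, 0]
  [0, 0, 0, 2]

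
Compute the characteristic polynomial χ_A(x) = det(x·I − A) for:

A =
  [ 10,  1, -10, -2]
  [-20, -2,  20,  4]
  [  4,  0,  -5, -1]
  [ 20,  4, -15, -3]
x^4

Expanding det(x·I − A) (e.g. by cofactor expansion or by noting that A is similar to its Jordan form J, which has the same characteristic polynomial as A) gives
  χ_A(x) = x^4
which factors as x^4. The eigenvalues (with algebraic multiplicities) are λ = 0 with multiplicity 4.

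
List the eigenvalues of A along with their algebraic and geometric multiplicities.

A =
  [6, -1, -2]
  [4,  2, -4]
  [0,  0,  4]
λ = 4: alg = 3, geom = 2

Step 1 — factor the characteristic polynomial to read off the algebraic multiplicities:
  χ_A(x) = (x - 4)^3

Step 2 — compute geometric multiplicities via the rank-nullity identity g(λ) = n − rank(A − λI):
  rank(A − (4)·I) = 1, so dim ker(A − (4)·I) = n − 1 = 2

Summary:
  λ = 4: algebraic multiplicity = 3, geometric multiplicity = 2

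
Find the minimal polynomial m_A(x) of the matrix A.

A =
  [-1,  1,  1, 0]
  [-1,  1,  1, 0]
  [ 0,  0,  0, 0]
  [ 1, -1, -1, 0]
x^2

The characteristic polynomial is χ_A(x) = x^4, so the eigenvalues are known. The minimal polynomial is
  m_A(x) = Π_λ (x − λ)^{k_λ}
where k_λ is the size of the *largest* Jordan block for λ (equivalently, the smallest k with (A − λI)^k v = 0 for every generalised eigenvector v of λ).

  λ = 0: largest Jordan block has size 2, contributing (x − 0)^2

So m_A(x) = x^2 = x^2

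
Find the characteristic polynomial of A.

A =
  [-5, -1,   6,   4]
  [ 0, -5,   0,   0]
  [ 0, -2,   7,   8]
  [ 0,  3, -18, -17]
x^4 + 20*x^3 + 150*x^2 + 500*x + 625

Expanding det(x·I − A) (e.g. by cofactor expansion or by noting that A is similar to its Jordan form J, which has the same characteristic polynomial as A) gives
  χ_A(x) = x^4 + 20*x^3 + 150*x^2 + 500*x + 625
which factors as (x + 5)^4. The eigenvalues (with algebraic multiplicities) are λ = -5 with multiplicity 4.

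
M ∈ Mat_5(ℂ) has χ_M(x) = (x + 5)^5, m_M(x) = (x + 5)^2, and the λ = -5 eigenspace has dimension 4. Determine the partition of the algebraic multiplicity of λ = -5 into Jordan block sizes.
Block sizes for λ = -5: [2, 1, 1, 1]

Step 1 — from the characteristic polynomial, algebraic multiplicity of λ = -5 is 5. From dim ker(M − (-5)·I) = 4, there are exactly 4 Jordan blocks for λ = -5.
Step 2 — from the minimal polynomial, the factor (x + 5)^2 tells us the largest block for λ = -5 has size 2.
Step 3 — with total size 5, 4 blocks, and largest block 2, the block sizes (in nonincreasing order) are [2, 1, 1, 1].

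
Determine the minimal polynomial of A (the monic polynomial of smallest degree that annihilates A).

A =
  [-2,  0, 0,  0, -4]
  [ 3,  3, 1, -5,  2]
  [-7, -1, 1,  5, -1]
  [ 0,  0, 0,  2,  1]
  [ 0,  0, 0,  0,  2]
x^3 - 2*x^2 - 4*x + 8

The characteristic polynomial is χ_A(x) = (x - 2)^4*(x + 2), so the eigenvalues are known. The minimal polynomial is
  m_A(x) = Π_λ (x − λ)^{k_λ}
where k_λ is the size of the *largest* Jordan block for λ (equivalently, the smallest k with (A − λI)^k v = 0 for every generalised eigenvector v of λ).

  λ = -2: largest Jordan block has size 1, contributing (x + 2)
  λ = 2: largest Jordan block has size 2, contributing (x − 2)^2

So m_A(x) = (x - 2)^2*(x + 2) = x^3 - 2*x^2 - 4*x + 8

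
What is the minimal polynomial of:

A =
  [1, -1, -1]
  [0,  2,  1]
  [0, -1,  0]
x^2 - 2*x + 1

The characteristic polynomial is χ_A(x) = (x - 1)^3, so the eigenvalues are known. The minimal polynomial is
  m_A(x) = Π_λ (x − λ)^{k_λ}
where k_λ is the size of the *largest* Jordan block for λ (equivalently, the smallest k with (A − λI)^k v = 0 for every generalised eigenvector v of λ).

  λ = 1: largest Jordan block has size 2, contributing (x − 1)^2

So m_A(x) = (x - 1)^2 = x^2 - 2*x + 1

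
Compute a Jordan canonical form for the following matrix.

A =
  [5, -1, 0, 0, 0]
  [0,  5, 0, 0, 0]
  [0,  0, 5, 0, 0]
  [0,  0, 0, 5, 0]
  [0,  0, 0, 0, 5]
J_2(5) ⊕ J_1(5) ⊕ J_1(5) ⊕ J_1(5)

The characteristic polynomial is
  det(x·I − A) = x^5 - 25*x^4 + 250*x^3 - 1250*x^2 + 3125*x - 3125 = (x - 5)^5

Eigenvalues and multiplicities (the geometric multiplicity of λ is n − rank(A − λI), which equals the number of Jordan blocks for λ):
  λ = 5: algebraic multiplicity = 5, geometric multiplicity = 4

Determining the block sizes for each eigenvalue:
  λ = 5: 4 blocks summing to 5 forces exactly one block of size 2 and the rest size 1 → block sizes [2, 1, 1, 1]

Assembling the blocks gives a Jordan form
J =
  [5, 1, 0, 0, 0]
  [0, 5, 0, 0, 0]
  [0, 0, 5, 0, 0]
  [0, 0, 0, 5, 0]
  [0, 0, 0, 0, 5]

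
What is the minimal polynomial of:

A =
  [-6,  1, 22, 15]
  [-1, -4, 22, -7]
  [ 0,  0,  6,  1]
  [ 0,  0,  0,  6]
x^4 - 2*x^3 - 59*x^2 + 60*x + 900

The characteristic polynomial is χ_A(x) = (x - 6)^2*(x + 5)^2, so the eigenvalues are known. The minimal polynomial is
  m_A(x) = Π_λ (x − λ)^{k_λ}
where k_λ is the size of the *largest* Jordan block for λ (equivalently, the smallest k with (A − λI)^k v = 0 for every generalised eigenvector v of λ).

  λ = -5: largest Jordan block has size 2, contributing (x + 5)^2
  λ = 6: largest Jordan block has size 2, contributing (x − 6)^2

So m_A(x) = (x - 6)^2*(x + 5)^2 = x^4 - 2*x^3 - 59*x^2 + 60*x + 900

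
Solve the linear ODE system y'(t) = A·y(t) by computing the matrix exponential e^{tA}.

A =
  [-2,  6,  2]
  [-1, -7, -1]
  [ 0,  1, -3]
e^{tA} =
  [-t^2*exp(-4*t) + 2*t*exp(-4*t) + exp(-4*t), -2*t^2*exp(-4*t) + 6*t*exp(-4*t), 2*t*exp(-4*t)]
  [t^2*exp(-4*t)/2 - t*exp(-4*t), t^2*exp(-4*t) - 3*t*exp(-4*t) + exp(-4*t), -t*exp(-4*t)]
  [-t^2*exp(-4*t)/2, -t^2*exp(-4*t) + t*exp(-4*t), t*exp(-4*t) + exp(-4*t)]

Strategy: write A = P · J · P⁻¹ where J is a Jordan canonical form, so e^{tA} = P · e^{tJ} · P⁻¹, and e^{tJ} can be computed block-by-block.

A has Jordan form
J =
  [-4,  1,  0]
  [ 0, -4,  1]
  [ 0,  0, -4]
(up to reordering of blocks).

Per-block formulas:
  For a 3×3 Jordan block J_3(-4): exp(t · J_3(-4)) = e^(-4t)·(I + t·N + (t^2/2)·N^2), where N is the 3×3 nilpotent shift.

After assembling e^{tJ} and conjugating by P, we get:

e^{tA} =
  [-t^2*exp(-4*t) + 2*t*exp(-4*t) + exp(-4*t), -2*t^2*exp(-4*t) + 6*t*exp(-4*t), 2*t*exp(-4*t)]
  [t^2*exp(-4*t)/2 - t*exp(-4*t), t^2*exp(-4*t) - 3*t*exp(-4*t) + exp(-4*t), -t*exp(-4*t)]
  [-t^2*exp(-4*t)/2, -t^2*exp(-4*t) + t*exp(-4*t), t*exp(-4*t) + exp(-4*t)]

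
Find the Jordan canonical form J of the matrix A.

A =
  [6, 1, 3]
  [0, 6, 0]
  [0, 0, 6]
J_2(6) ⊕ J_1(6)

The characteristic polynomial is
  det(x·I − A) = x^3 - 18*x^2 + 108*x - 216 = (x - 6)^3

Eigenvalues and multiplicities (the geometric multiplicity of λ is n − rank(A − λI), which equals the number of Jordan blocks for λ):
  λ = 6: algebraic multiplicity = 3, geometric multiplicity = 2

Determining the block sizes for each eigenvalue:
  λ = 6: 2 blocks summing to 3 forces exactly one block of size 2 and the rest size 1 → block sizes [2, 1]

Assembling the blocks gives a Jordan form
J =
  [6, 1, 0]
  [0, 6, 0]
  [0, 0, 6]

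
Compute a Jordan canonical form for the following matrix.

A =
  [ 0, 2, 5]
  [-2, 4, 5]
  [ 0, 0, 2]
J_2(2) ⊕ J_1(2)

The characteristic polynomial is
  det(x·I − A) = x^3 - 6*x^2 + 12*x - 8 = (x - 2)^3

Eigenvalues and multiplicities (the geometric multiplicity of λ is n − rank(A − λI), which equals the number of Jordan blocks for λ):
  λ = 2: algebraic multiplicity = 3, geometric multiplicity = 2

Determining the block sizes for each eigenvalue:
  λ = 2: 2 blocks summing to 3 forces exactly one block of size 2 and the rest size 1 → block sizes [2, 1]

Assembling the blocks gives a Jordan form
J =
  [2, 1, 0]
  [0, 2, 0]
  [0, 0, 2]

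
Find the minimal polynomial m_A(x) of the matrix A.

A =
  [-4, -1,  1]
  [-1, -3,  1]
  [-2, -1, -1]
x^3 + 8*x^2 + 21*x + 18

The characteristic polynomial is χ_A(x) = (x + 2)*(x + 3)^2, so the eigenvalues are known. The minimal polynomial is
  m_A(x) = Π_λ (x − λ)^{k_λ}
where k_λ is the size of the *largest* Jordan block for λ (equivalently, the smallest k with (A − λI)^k v = 0 for every generalised eigenvector v of λ).

  λ = -3: largest Jordan block has size 2, contributing (x + 3)^2
  λ = -2: largest Jordan block has size 1, contributing (x + 2)

So m_A(x) = (x + 2)*(x + 3)^2 = x^3 + 8*x^2 + 21*x + 18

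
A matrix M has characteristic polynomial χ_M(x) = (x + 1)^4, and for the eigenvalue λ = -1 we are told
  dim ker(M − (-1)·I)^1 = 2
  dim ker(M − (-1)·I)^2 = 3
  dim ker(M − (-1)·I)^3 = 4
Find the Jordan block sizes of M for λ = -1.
Block sizes for λ = -1: [3, 1]

From the dimensions of kernels of powers, the number of Jordan blocks of size at least j is d_j − d_{j−1} where d_j = dim ker(N^j) (with d_0 = 0). Computing the differences gives [2, 1, 1].
The number of blocks of size exactly k is (#blocks of size ≥ k) − (#blocks of size ≥ k + 1), so the partition is: 1 block(s) of size 1, 1 block(s) of size 3.
In nonincreasing order the block sizes are [3, 1].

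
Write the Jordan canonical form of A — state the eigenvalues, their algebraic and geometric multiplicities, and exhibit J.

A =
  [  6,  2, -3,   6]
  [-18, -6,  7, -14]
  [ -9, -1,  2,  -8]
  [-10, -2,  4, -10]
J_3(-2) ⊕ J_1(-2)

The characteristic polynomial is
  det(x·I − A) = x^4 + 8*x^3 + 24*x^2 + 32*x + 16 = (x + 2)^4

Eigenvalues and multiplicities (the geometric multiplicity of λ is n − rank(A − λI), which equals the number of Jordan blocks for λ):
  λ = -2: algebraic multiplicity = 4, geometric multiplicity = 2

Determining the block sizes for each eigenvalue:
  λ = -2: with am = 4 and gm = 2, the partition is not yet determined (e.g. several partitions of 4 into 2 parts exist). Let N = A − (-2)·I. Computing rank(N^1) = 2, rank(N^2) = 1, rank(N^3) = 0; the number of blocks of size ≥ j is rank(N^{j−1}) − rank(N^j), giving [2, 1, 1]. So we have 1 block(s) of size 3, 1 block(s) of size 1 → block sizes [3, 1]

Assembling the blocks gives a Jordan form
J =
  [-2,  1,  0,  0]
  [ 0, -2,  1,  0]
  [ 0,  0, -2,  0]
  [ 0,  0,  0, -2]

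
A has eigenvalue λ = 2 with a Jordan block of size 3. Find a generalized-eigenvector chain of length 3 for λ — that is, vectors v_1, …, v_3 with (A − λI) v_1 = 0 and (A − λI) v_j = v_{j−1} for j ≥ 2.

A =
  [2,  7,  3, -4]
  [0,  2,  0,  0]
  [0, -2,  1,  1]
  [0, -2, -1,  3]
A Jordan chain for λ = 2 of length 3:
v_1 = (2, 0, 0, 0)ᵀ
v_2 = (7, 0, -2, -2)ᵀ
v_3 = (0, 1, 0, 0)ᵀ

Let N = A − (2)·I. We want v_3 with N^3 v_3 = 0 but N^2 v_3 ≠ 0; then v_{j-1} := N · v_j for j = 3, …, 2.

Pick v_3 = (0, 1, 0, 0)ᵀ.
Then v_2 = N · v_3 = (7, 0, -2, -2)ᵀ.
Then v_1 = N · v_2 = (2, 0, 0, 0)ᵀ.

Sanity check: (A − (2)·I) v_1 = (0, 0, 0, 0)ᵀ = 0. ✓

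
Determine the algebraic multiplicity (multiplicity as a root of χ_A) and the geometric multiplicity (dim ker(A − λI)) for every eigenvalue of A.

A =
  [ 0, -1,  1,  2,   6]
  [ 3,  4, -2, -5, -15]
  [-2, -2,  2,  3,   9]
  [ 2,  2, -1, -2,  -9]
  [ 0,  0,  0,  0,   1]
λ = 1: alg = 5, geom = 3

Step 1 — factor the characteristic polynomial to read off the algebraic multiplicities:
  χ_A(x) = (x - 1)^5

Step 2 — compute geometric multiplicities via the rank-nullity identity g(λ) = n − rank(A − λI):
  rank(A − (1)·I) = 2, so dim ker(A − (1)·I) = n − 2 = 3

Summary:
  λ = 1: algebraic multiplicity = 5, geometric multiplicity = 3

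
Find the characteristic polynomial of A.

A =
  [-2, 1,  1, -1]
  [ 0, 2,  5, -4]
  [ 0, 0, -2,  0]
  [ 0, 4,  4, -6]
x^4 + 8*x^3 + 24*x^2 + 32*x + 16

Expanding det(x·I − A) (e.g. by cofactor expansion or by noting that A is similar to its Jordan form J, which has the same characteristic polynomial as A) gives
  χ_A(x) = x^4 + 8*x^3 + 24*x^2 + 32*x + 16
which factors as (x + 2)^4. The eigenvalues (with algebraic multiplicities) are λ = -2 with multiplicity 4.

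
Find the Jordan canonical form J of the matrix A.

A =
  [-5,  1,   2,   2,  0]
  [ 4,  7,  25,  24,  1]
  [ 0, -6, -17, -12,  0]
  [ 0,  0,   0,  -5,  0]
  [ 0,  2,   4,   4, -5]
J_3(-5) ⊕ J_1(-5) ⊕ J_1(-5)

The characteristic polynomial is
  det(x·I − A) = x^5 + 25*x^4 + 250*x^3 + 1250*x^2 + 3125*x + 3125 = (x + 5)^5

Eigenvalues and multiplicities (the geometric multiplicity of λ is n − rank(A − λI), which equals the number of Jordan blocks for λ):
  λ = -5: algebraic multiplicity = 5, geometric multiplicity = 3

Determining the block sizes for each eigenvalue:
  λ = -5: with am = 5 and gm = 3, the partition is not yet determined (e.g. several partitions of 5 into 3 parts exist). Let N = A − (-5)·I. Computing rank(N^1) = 2, rank(N^2) = 1, rank(N^3) = 0; the number of blocks of size ≥ j is rank(N^{j−1}) − rank(N^j), giving [3, 1, 1]. So we have 1 block(s) of size 3, 2 block(s) of size 1 → block sizes [3, 1, 1]

Assembling the blocks gives a Jordan form
J =
  [-5,  1,  0,  0,  0]
  [ 0, -5,  1,  0,  0]
  [ 0,  0, -5,  0,  0]
  [ 0,  0,  0, -5,  0]
  [ 0,  0,  0,  0, -5]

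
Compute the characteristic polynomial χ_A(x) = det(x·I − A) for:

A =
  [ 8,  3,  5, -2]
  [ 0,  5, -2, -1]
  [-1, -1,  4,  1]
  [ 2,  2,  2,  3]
x^4 - 20*x^3 + 150*x^2 - 500*x + 625

Expanding det(x·I − A) (e.g. by cofactor expansion or by noting that A is similar to its Jordan form J, which has the same characteristic polynomial as A) gives
  χ_A(x) = x^4 - 20*x^3 + 150*x^2 - 500*x + 625
which factors as (x - 5)^4. The eigenvalues (with algebraic multiplicities) are λ = 5 with multiplicity 4.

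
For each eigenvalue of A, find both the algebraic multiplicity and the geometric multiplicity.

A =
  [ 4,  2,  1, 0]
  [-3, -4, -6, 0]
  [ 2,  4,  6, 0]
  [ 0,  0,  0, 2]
λ = 2: alg = 4, geom = 2

Step 1 — factor the characteristic polynomial to read off the algebraic multiplicities:
  χ_A(x) = (x - 2)^4

Step 2 — compute geometric multiplicities via the rank-nullity identity g(λ) = n − rank(A − λI):
  rank(A − (2)·I) = 2, so dim ker(A − (2)·I) = n − 2 = 2

Summary:
  λ = 2: algebraic multiplicity = 4, geometric multiplicity = 2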